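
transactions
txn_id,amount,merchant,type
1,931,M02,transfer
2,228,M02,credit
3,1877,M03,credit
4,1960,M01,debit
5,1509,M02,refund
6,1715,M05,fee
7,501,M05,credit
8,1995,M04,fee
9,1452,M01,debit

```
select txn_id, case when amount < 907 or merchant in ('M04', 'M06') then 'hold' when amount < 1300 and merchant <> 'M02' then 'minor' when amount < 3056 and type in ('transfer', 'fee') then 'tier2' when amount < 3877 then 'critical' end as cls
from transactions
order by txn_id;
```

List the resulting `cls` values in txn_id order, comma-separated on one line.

tier2, hold, critical, critical, critical, tier2, hold, hold, critical

txn_id=1: amount < 3056 and type in ('transfer', 'fee') → tier2
txn_id=2: amount < 907 or merchant in ('M04', 'M06') → hold
txn_id=3: amount < 3877 → critical
txn_id=4: amount < 3877 → critical
txn_id=5: amount < 3877 → critical
txn_id=6: amount < 3056 and type in ('transfer', 'fee') → tier2
txn_id=7: amount < 907 or merchant in ('M04', 'M06') → hold
txn_id=8: amount < 907 or merchant in ('M04', 'M06') → hold
txn_id=9: amount < 3877 → critical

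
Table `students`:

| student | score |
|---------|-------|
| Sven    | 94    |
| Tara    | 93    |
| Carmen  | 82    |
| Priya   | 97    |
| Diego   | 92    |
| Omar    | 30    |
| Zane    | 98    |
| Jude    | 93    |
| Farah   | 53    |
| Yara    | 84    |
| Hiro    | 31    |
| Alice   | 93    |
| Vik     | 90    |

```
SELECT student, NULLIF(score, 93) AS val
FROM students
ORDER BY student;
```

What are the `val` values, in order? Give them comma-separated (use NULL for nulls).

NULL, 82, 92, 53, 31, NULL, 30, 97, 94, NULL, 90, 84, 98

student=Alice: score=93 vs 93: equal → NULL
student=Carmen: score=82 vs 93: differ → 82
student=Diego: score=92 vs 93: differ → 92
student=Farah: score=53 vs 93: differ → 53
student=Hiro: score=31 vs 93: differ → 31
student=Jude: score=93 vs 93: equal → NULL
student=Omar: score=30 vs 93: differ → 30
student=Priya: score=97 vs 93: differ → 97
student=Sven: score=94 vs 93: differ → 94
student=Tara: score=93 vs 93: equal → NULL
student=Vik: score=90 vs 93: differ → 90
student=Yara: score=84 vs 93: differ → 84
student=Zane: score=98 vs 93: differ → 98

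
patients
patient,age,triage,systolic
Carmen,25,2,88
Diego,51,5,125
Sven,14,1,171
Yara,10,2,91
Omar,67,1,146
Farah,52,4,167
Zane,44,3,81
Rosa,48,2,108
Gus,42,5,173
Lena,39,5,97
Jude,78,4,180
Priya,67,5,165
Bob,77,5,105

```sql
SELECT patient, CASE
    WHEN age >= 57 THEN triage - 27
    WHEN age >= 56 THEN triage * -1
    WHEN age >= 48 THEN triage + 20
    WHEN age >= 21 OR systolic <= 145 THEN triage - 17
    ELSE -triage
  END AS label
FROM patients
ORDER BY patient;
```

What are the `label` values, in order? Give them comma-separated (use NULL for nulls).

-22, -15, 25, 24, -12, -23, -12, -26, -22, 22, -1, -15, -14

patient=Bob: age >= 57 → -22
patient=Carmen: age >= 21 OR systolic <= 145 → -15
patient=Diego: age >= 48 → 25
patient=Farah: age >= 48 → 24
patient=Gus: age >= 21 OR systolic <= 145 → -12
patient=Jude: age >= 57 → -23
patient=Lena: age >= 21 OR systolic <= 145 → -12
patient=Omar: age >= 57 → -26
patient=Priya: age >= 57 → -22
patient=Rosa: age >= 48 → 22
patient=Sven: ELSE → -1
patient=Yara: age >= 21 OR systolic <= 145 → -15
patient=Zane: age >= 21 OR systolic <= 145 → -14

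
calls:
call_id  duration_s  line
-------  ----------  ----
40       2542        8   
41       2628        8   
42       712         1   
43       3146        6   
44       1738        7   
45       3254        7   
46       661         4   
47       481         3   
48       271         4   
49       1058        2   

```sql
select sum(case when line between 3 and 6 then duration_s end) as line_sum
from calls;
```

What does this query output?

4559

call_id=40: ✗
call_id=41: ✗
call_id=42: ✗
call_id=43: ✓ → 3146
call_id=44: ✗
call_id=45: ✗
call_id=46: ✓ → 661
call_id=47: ✓ → 481
call_id=48: ✓ → 271
call_id=49: ✗
line_sum = 3146 + 661 + 481 + 271 = 4559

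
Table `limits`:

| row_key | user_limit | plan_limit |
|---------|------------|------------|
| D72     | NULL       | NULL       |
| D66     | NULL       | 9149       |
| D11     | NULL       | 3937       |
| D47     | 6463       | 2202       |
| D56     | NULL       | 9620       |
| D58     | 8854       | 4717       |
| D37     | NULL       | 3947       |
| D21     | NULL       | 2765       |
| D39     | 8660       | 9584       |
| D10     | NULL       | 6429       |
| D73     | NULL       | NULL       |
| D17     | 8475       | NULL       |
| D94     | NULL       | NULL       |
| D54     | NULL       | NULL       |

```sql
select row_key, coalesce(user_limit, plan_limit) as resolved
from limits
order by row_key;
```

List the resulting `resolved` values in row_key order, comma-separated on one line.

6429, 3937, 8475, 2765, 3947, 8660, 6463, NULL, 9620, 8854, 9149, NULL, NULL, NULL

row_key=D10: user_limit=NULL, plan_limit=6429 → 6429
row_key=D11: user_limit=NULL, plan_limit=3937 → 3937
row_key=D17: user_limit=8475 → 8475
row_key=D21: user_limit=NULL, plan_limit=2765 → 2765
row_key=D37: user_limit=NULL, plan_limit=3947 → 3947
row_key=D39: user_limit=8660 → 8660
row_key=D47: user_limit=6463 → 6463
row_key=D54: user_limit=NULL, plan_limit=NULL (all NULL) → NULL
row_key=D56: user_limit=NULL, plan_limit=9620 → 9620
row_key=D58: user_limit=8854 → 8854
row_key=D66: user_limit=NULL, plan_limit=9149 → 9149
row_key=D72: user_limit=NULL, plan_limit=NULL (all NULL) → NULL
row_key=D73: user_limit=NULL, plan_limit=NULL (all NULL) → NULL
row_key=D94: user_limit=NULL, plan_limit=NULL (all NULL) → NULL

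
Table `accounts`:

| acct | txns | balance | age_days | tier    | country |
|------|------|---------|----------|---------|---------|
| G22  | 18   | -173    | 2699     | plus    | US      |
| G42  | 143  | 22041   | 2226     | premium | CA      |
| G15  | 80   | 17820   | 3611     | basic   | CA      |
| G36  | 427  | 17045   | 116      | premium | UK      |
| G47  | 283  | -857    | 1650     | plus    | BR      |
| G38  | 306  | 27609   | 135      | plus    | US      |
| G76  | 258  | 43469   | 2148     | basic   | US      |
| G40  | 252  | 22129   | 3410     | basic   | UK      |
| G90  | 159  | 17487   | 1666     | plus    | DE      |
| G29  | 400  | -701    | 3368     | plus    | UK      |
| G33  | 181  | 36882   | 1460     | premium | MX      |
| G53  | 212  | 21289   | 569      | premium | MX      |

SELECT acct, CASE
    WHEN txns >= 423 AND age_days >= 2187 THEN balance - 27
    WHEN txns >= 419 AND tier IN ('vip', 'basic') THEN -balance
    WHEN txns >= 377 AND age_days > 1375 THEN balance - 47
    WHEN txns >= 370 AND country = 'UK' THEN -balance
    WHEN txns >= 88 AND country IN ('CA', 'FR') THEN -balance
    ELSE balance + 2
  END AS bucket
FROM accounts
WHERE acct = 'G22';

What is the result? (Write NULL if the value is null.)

-171

acct = G22: txns=18, balance=-173, age_days=2699, tier=plus, country=US.
txns >= 423 AND age_days >= 2187 → false
txns >= 419 AND tier IN ('vip', 'basic') → false
txns >= 377 AND age_days > 1375 → false
txns >= 370 AND country = 'UK' → false
txns >= 88 AND country IN ('CA', 'FR') → false
No prior WHEN matched → ELSE → -171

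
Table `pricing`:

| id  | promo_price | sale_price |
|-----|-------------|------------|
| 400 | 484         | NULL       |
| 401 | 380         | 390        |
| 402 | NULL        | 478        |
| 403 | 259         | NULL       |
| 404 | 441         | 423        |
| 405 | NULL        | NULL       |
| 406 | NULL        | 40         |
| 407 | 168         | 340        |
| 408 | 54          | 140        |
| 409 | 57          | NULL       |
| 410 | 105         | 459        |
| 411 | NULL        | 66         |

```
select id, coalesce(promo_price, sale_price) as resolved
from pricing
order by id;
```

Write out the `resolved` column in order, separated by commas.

484, 380, 478, 259, 441, NULL, 40, 168, 54, 57, 105, 66

id=400: promo_price=484 → 484
id=401: promo_price=380 → 380
id=402: promo_price=NULL, sale_price=478 → 478
id=403: promo_price=259 → 259
id=404: promo_price=441 → 441
id=405: promo_price=NULL, sale_price=NULL (all NULL) → NULL
id=406: promo_price=NULL, sale_price=40 → 40
id=407: promo_price=168 → 168
id=408: promo_price=54 → 54
id=409: promo_price=57 → 57
id=410: promo_price=105 → 105
id=411: promo_price=NULL, sale_price=66 → 66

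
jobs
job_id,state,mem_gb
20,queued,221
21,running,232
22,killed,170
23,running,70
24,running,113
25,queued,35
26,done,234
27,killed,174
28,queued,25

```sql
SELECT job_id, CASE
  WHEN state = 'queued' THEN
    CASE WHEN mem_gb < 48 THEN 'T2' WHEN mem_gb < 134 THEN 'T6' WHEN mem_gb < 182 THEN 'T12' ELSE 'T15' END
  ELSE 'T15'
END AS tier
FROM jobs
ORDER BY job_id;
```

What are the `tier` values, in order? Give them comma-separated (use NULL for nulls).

T15, T15, T15, T15, T15, T2, T15, T15, T2

job_id=20: state='queued' → inner[ELSE] → T15
job_id=21: state='running' → outer ELSE → T15
job_id=22: state='killed' → outer ELSE → T15
job_id=23: state='running' → outer ELSE → T15
job_id=24: state='running' → outer ELSE → T15
job_id=25: state='queued' → inner[mem_gb < 48] → T2
job_id=26: state='done' → outer ELSE → T15
job_id=27: state='killed' → outer ELSE → T15
job_id=28: state='queued' → inner[mem_gb < 48] → T2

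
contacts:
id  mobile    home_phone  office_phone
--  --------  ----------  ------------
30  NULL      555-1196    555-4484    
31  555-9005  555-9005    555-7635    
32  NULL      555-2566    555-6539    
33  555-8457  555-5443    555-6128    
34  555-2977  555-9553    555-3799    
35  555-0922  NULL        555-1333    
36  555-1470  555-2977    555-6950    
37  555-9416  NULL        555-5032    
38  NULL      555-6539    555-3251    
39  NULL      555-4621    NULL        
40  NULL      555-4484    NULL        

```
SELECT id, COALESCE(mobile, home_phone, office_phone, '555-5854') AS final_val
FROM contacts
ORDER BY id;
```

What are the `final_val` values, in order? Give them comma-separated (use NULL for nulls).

555-1196, 555-9005, 555-2566, 555-8457, 555-2977, 555-0922, 555-1470, 555-9416, 555-6539, 555-4621, 555-4484

id=30: mobile=NULL, home_phone=555-1196 → 555-1196
id=31: mobile=555-9005 → 555-9005
id=32: mobile=NULL, home_phone=555-2566 → 555-2566
id=33: mobile=555-8457 → 555-8457
id=34: mobile=555-2977 → 555-2977
id=35: mobile=555-0922 → 555-0922
id=36: mobile=555-1470 → 555-1470
id=37: mobile=555-9416 → 555-9416
id=38: mobile=NULL, home_phone=555-6539 → 555-6539
id=39: mobile=NULL, home_phone=555-4621 → 555-4621
id=40: mobile=NULL, home_phone=555-4484 → 555-4484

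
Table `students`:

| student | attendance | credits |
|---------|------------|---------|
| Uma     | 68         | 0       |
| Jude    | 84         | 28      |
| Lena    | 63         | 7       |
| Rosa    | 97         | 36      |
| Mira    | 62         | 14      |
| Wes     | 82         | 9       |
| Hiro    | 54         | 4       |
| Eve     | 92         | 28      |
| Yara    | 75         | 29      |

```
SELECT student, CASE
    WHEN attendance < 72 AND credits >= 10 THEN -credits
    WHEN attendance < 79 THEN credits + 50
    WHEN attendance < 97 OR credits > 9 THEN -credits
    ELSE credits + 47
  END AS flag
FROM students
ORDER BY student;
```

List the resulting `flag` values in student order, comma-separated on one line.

-28, 54, -28, 57, -14, -36, 50, -9, 79

student=Eve: attendance < 97 OR credits > 9 → -28
student=Hiro: attendance < 79 → 54
student=Jude: attendance < 97 OR credits > 9 → -28
student=Lena: attendance < 79 → 57
student=Mira: attendance < 72 AND credits >= 10 → -14
student=Rosa: attendance < 97 OR credits > 9 → -36
student=Uma: attendance < 79 → 50
student=Wes: attendance < 97 OR credits > 9 → -9
student=Yara: attendance < 79 → 79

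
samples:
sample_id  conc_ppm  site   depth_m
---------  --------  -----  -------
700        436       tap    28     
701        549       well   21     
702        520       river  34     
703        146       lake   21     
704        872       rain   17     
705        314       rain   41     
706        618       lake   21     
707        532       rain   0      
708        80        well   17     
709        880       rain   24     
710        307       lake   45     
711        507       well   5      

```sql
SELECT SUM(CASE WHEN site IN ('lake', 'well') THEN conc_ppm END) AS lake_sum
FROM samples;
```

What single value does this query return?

2207

sample_id=700: ✗
sample_id=701: ✓ → 549
sample_id=702: ✗
sample_id=703: ✓ → 146
sample_id=704: ✗
sample_id=705: ✗
sample_id=706: ✓ → 618
sample_id=707: ✗
sample_id=708: ✓ → 80
sample_id=709: ✗
sample_id=710: ✓ → 307
sample_id=711: ✓ → 507
lake_sum = 549 + 146 + 618 + 80 + 307 + 507 = 2207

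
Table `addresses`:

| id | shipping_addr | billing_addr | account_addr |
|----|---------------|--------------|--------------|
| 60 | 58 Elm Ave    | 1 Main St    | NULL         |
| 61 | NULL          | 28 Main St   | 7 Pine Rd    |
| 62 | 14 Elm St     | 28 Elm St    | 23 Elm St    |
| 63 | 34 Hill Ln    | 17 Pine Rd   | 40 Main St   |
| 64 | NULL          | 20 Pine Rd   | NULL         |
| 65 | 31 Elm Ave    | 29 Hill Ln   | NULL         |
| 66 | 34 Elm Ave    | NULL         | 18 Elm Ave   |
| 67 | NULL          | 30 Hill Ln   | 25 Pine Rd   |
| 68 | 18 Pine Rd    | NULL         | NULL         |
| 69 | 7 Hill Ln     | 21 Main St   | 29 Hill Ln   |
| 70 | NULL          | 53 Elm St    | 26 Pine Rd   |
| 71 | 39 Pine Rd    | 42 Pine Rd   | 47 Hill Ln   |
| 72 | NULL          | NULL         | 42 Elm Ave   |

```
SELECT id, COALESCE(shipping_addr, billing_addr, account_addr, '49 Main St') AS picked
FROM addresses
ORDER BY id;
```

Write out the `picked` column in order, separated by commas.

58 Elm Ave, 28 Main St, 14 Elm St, 34 Hill Ln, 20 Pine Rd, 31 Elm Ave, 34 Elm Ave, 30 Hill Ln, 18 Pine Rd, 7 Hill Ln, 53 Elm St, 39 Pine Rd, 42 Elm Ave

id=60: shipping_addr=58 Elm Ave → 58 Elm Ave
id=61: shipping_addr=NULL, billing_addr=28 Main St → 28 Main St
id=62: shipping_addr=14 Elm St → 14 Elm St
id=63: shipping_addr=34 Hill Ln → 34 Hill Ln
id=64: shipping_addr=NULL, billing_addr=20 Pine Rd → 20 Pine Rd
id=65: shipping_addr=31 Elm Ave → 31 Elm Ave
id=66: shipping_addr=34 Elm Ave → 34 Elm Ave
id=67: shipping_addr=NULL, billing_addr=30 Hill Ln → 30 Hill Ln
id=68: shipping_addr=18 Pine Rd → 18 Pine Rd
id=69: shipping_addr=7 Hill Ln → 7 Hill Ln
id=70: shipping_addr=NULL, billing_addr=53 Elm St → 53 Elm St
id=71: shipping_addr=39 Pine Rd → 39 Pine Rd
id=72: shipping_addr=NULL, billing_addr=NULL, account_addr=42 Elm Ave → 42 Elm Ave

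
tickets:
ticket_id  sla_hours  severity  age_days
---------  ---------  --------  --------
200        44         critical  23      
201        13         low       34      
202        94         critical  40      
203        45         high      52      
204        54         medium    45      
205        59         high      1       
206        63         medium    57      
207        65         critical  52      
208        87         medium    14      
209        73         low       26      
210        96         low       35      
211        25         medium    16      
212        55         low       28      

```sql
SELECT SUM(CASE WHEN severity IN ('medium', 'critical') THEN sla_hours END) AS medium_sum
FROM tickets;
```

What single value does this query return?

432

ticket_id=200: ✓ → 44
ticket_id=201: ✗
ticket_id=202: ✓ → 94
ticket_id=203: ✗
ticket_id=204: ✓ → 54
ticket_id=205: ✗
ticket_id=206: ✓ → 63
ticket_id=207: ✓ → 65
ticket_id=208: ✓ → 87
ticket_id=209: ✗
ticket_id=210: ✗
ticket_id=211: ✓ → 25
ticket_id=212: ✗
medium_sum = 44 + 94 + 54 + 63 + 65 + 87 + 25 = 432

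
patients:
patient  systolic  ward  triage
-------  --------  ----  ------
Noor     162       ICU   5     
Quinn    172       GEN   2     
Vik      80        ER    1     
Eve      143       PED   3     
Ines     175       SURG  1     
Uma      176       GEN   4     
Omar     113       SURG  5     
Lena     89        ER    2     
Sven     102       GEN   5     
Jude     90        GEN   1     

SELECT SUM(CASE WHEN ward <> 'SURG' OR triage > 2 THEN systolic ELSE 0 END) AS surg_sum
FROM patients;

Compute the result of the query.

patient=Noor: ✓ → 162
patient=Quinn: ✓ → 172
patient=Vik: ✓ → 80
patient=Eve: ✓ → 143
patient=Ines: ✗
patient=Uma: ✓ → 176
patient=Omar: ✓ → 113
patient=Lena: ✓ → 89
patient=Sven: ✓ → 102
patient=Jude: ✓ → 90
surg_sum = 162 + 172 + 80 + 143 + 176 + 113 + 89 + 102 + 90 = 1127

1127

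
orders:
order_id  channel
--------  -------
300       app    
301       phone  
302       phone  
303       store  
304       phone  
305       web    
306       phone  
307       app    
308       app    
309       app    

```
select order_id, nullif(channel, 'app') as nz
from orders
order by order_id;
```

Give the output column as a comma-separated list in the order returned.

NULL, phone, phone, store, phone, web, phone, NULL, NULL, NULL

order_id=300: channel=app vs app: equal → NULL
order_id=301: channel=phone vs app: differ → phone
order_id=302: channel=phone vs app: differ → phone
order_id=303: channel=store vs app: differ → store
order_id=304: channel=phone vs app: differ → phone
order_id=305: channel=web vs app: differ → web
order_id=306: channel=phone vs app: differ → phone
order_id=307: channel=app vs app: equal → NULL
order_id=308: channel=app vs app: equal → NULL
order_id=309: channel=app vs app: equal → NULL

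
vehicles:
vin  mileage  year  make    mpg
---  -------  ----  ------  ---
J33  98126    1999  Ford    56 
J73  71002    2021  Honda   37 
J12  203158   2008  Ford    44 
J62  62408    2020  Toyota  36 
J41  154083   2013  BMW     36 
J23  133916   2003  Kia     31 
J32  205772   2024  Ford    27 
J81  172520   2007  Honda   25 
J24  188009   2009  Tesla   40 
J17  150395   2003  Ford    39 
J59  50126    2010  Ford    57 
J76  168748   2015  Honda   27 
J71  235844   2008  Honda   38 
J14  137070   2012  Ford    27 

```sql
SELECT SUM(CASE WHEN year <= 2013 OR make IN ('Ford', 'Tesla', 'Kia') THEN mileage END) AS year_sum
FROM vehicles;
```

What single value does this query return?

1729019

vin=J33: ✓ → 98126
vin=J73: ✗
vin=J12: ✓ → 203158
vin=J62: ✗
vin=J41: ✓ → 154083
vin=J23: ✓ → 133916
vin=J32: ✓ → 205772
vin=J81: ✓ → 172520
vin=J24: ✓ → 188009
vin=J17: ✓ → 150395
vin=J59: ✓ → 50126
vin=J76: ✗
vin=J71: ✓ → 235844
vin=J14: ✓ → 137070
year_sum = 98126 + 203158 + 154083 + 133916 + 205772 + 172520 + 188009 + 150395 + 50126 + 235844 + 137070 = 1729019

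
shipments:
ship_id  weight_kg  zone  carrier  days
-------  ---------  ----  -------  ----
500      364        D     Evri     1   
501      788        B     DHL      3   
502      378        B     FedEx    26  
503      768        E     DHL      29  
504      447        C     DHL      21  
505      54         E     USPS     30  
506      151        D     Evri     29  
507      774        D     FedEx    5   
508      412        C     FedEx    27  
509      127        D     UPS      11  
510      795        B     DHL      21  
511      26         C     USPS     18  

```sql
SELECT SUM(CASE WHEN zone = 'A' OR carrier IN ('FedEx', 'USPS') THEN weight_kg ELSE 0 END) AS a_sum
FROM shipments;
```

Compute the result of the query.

1644

ship_id=500: ✗
ship_id=501: ✗
ship_id=502: ✓ → 378
ship_id=503: ✗
ship_id=504: ✗
ship_id=505: ✓ → 54
ship_id=506: ✗
ship_id=507: ✓ → 774
ship_id=508: ✓ → 412
ship_id=509: ✗
ship_id=510: ✗
ship_id=511: ✓ → 26
a_sum = 378 + 54 + 774 + 412 + 26 = 1644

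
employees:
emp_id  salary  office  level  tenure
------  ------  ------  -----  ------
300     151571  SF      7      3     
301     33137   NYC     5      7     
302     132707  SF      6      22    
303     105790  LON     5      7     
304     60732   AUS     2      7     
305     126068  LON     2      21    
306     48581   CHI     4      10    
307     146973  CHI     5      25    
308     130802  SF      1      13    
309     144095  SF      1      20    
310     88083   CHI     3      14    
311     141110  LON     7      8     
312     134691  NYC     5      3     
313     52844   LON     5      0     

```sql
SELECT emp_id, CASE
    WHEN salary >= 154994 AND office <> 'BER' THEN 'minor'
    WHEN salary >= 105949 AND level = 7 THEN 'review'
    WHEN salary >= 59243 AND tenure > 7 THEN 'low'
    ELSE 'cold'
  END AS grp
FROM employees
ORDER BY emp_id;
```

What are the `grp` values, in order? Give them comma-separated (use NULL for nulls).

review, cold, low, cold, cold, low, cold, low, low, low, low, review, cold, cold

emp_id=300: salary >= 105949 AND level = 7 → review
emp_id=301: ELSE → cold
emp_id=302: salary >= 59243 AND tenure > 7 → low
emp_id=303: ELSE → cold
emp_id=304: ELSE → cold
emp_id=305: salary >= 59243 AND tenure > 7 → low
emp_id=306: ELSE → cold
emp_id=307: salary >= 59243 AND tenure > 7 → low
emp_id=308: salary >= 59243 AND tenure > 7 → low
emp_id=309: salary >= 59243 AND tenure > 7 → low
emp_id=310: salary >= 59243 AND tenure > 7 → low
emp_id=311: salary >= 105949 AND level = 7 → review
emp_id=312: ELSE → cold
emp_id=313: ELSE → cold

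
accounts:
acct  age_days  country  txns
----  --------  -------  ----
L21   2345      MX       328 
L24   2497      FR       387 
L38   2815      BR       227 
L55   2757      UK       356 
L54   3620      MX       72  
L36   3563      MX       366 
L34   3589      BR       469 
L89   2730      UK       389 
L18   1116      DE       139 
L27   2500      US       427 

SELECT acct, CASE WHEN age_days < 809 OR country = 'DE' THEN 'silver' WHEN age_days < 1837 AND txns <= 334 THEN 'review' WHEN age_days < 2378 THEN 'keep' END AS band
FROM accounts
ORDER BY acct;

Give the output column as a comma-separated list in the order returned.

acct=L18: age_days < 809 OR country = 'DE' → silver
acct=L21: age_days < 2378 → keep
acct=L24: (no match → NULL) → NULL
acct=L27: (no match → NULL) → NULL
acct=L34: (no match → NULL) → NULL
acct=L36: (no match → NULL) → NULL
acct=L38: (no match → NULL) → NULL
acct=L54: (no match → NULL) → NULL
acct=L55: (no match → NULL) → NULL
acct=L89: (no match → NULL) → NULL

silver, keep, NULL, NULL, NULL, NULL, NULL, NULL, NULL, NULL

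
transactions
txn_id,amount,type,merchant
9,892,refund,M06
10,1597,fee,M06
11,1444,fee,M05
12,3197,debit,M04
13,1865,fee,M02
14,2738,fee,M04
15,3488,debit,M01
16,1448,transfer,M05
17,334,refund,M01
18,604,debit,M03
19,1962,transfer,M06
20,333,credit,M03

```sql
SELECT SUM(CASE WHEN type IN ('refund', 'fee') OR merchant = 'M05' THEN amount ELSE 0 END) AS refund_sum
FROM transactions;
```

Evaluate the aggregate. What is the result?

10318

txn_id=9: ✓ → 892
txn_id=10: ✓ → 1597
txn_id=11: ✓ → 1444
txn_id=12: ✗
txn_id=13: ✓ → 1865
txn_id=14: ✓ → 2738
txn_id=15: ✗
txn_id=16: ✓ → 1448
txn_id=17: ✓ → 334
txn_id=18: ✗
txn_id=19: ✗
txn_id=20: ✗
refund_sum = 892 + 1597 + 1444 + 1865 + 2738 + 1448 + 334 = 10318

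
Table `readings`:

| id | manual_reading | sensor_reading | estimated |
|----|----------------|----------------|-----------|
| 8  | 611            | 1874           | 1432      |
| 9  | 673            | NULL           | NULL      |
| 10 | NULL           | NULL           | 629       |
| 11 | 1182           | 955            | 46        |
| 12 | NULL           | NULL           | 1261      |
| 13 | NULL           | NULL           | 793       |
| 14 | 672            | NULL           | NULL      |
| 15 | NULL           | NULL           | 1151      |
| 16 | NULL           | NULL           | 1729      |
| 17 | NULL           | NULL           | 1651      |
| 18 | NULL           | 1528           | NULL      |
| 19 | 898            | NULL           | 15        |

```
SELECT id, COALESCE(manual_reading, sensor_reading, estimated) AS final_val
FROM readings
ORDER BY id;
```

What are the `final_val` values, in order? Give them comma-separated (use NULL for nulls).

id=8: manual_reading=611 → 611
id=9: manual_reading=673 → 673
id=10: manual_reading=NULL, sensor_reading=NULL, estimated=629 → 629
id=11: manual_reading=1182 → 1182
id=12: manual_reading=NULL, sensor_reading=NULL, estimated=1261 → 1261
id=13: manual_reading=NULL, sensor_reading=NULL, estimated=793 → 793
id=14: manual_reading=672 → 672
id=15: manual_reading=NULL, sensor_reading=NULL, estimated=1151 → 1151
id=16: manual_reading=NULL, sensor_reading=NULL, estimated=1729 → 1729
id=17: manual_reading=NULL, sensor_reading=NULL, estimated=1651 → 1651
id=18: manual_reading=NULL, sensor_reading=1528 → 1528
id=19: manual_reading=898 → 898

611, 673, 629, 1182, 1261, 793, 672, 1151, 1729, 1651, 1528, 898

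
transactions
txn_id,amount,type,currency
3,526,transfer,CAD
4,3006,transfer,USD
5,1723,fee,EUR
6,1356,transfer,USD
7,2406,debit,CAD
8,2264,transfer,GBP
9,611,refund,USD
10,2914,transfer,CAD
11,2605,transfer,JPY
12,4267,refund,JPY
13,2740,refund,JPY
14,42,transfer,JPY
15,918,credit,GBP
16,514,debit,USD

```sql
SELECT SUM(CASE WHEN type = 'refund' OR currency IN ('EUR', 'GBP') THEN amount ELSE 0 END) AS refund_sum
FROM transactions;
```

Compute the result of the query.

12523

txn_id=3: ✗
txn_id=4: ✗
txn_id=5: ✓ → 1723
txn_id=6: ✗
txn_id=7: ✗
txn_id=8: ✓ → 2264
txn_id=9: ✓ → 611
txn_id=10: ✗
txn_id=11: ✗
txn_id=12: ✓ → 4267
txn_id=13: ✓ → 2740
txn_id=14: ✗
txn_id=15: ✓ → 918
txn_id=16: ✗
refund_sum = 1723 + 2264 + 611 + 4267 + 2740 + 918 = 12523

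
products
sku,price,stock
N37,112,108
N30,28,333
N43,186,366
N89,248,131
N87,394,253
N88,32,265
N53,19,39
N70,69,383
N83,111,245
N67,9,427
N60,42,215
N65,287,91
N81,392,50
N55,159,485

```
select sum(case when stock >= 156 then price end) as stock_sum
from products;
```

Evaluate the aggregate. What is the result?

sku=N37: ✗
sku=N30: ✓ → 28
sku=N43: ✓ → 186
sku=N89: ✗
sku=N87: ✓ → 394
sku=N88: ✓ → 32
sku=N53: ✗
sku=N70: ✓ → 69
sku=N83: ✓ → 111
sku=N67: ✓ → 9
sku=N60: ✓ → 42
sku=N65: ✗
sku=N81: ✗
sku=N55: ✓ → 159
stock_sum = 28 + 186 + 394 + 32 + 69 + 111 + 9 + 42 + 159 = 1030

1030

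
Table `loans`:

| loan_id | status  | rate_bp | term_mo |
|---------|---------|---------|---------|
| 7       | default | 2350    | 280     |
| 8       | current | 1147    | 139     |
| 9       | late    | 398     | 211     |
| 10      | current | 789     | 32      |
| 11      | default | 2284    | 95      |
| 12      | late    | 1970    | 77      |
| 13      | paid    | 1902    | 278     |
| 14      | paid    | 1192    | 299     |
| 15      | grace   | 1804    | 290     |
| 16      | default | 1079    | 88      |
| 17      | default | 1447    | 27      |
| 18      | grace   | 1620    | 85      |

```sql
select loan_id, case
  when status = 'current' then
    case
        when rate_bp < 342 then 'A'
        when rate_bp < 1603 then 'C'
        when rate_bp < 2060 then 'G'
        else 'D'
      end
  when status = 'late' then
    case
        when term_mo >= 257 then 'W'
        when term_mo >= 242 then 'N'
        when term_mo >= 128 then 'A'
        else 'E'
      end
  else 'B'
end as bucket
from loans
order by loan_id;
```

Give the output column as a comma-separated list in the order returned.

loan_id=7: status='default' → outer ELSE → B
loan_id=8: status='current' → inner[rate_bp < 1603] → C
loan_id=9: status='late' → inner[term_mo >= 128] → A
loan_id=10: status='current' → inner[rate_bp < 1603] → C
loan_id=11: status='default' → outer ELSE → B
loan_id=12: status='late' → inner[ELSE] → E
loan_id=13: status='paid' → outer ELSE → B
loan_id=14: status='paid' → outer ELSE → B
loan_id=15: status='grace' → outer ELSE → B
loan_id=16: status='default' → outer ELSE → B
loan_id=17: status='default' → outer ELSE → B
loan_id=18: status='grace' → outer ELSE → B

B, C, A, C, B, E, B, B, B, B, B, B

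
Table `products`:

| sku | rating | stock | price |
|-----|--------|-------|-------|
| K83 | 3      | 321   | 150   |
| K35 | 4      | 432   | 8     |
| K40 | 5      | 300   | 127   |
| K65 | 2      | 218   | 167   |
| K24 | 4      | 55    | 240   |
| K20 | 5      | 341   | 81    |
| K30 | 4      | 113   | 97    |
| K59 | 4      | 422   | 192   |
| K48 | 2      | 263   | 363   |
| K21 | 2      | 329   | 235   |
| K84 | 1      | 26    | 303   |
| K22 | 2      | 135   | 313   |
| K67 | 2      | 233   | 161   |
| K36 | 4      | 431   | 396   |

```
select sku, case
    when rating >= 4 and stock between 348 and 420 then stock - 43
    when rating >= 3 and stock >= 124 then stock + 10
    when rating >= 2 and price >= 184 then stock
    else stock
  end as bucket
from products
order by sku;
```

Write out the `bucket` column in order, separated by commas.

351, 329, 135, 55, 113, 442, 441, 310, 263, 432, 218, 233, 331, 26

sku=K20: rating >= 3 and stock >= 124 → 351
sku=K21: rating >= 2 and price >= 184 → 329
sku=K22: rating >= 2 and price >= 184 → 135
sku=K24: rating >= 2 and price >= 184 → 55
sku=K30: ELSE → 113
sku=K35: rating >= 3 and stock >= 124 → 442
sku=K36: rating >= 3 and stock >= 124 → 441
sku=K40: rating >= 3 and stock >= 124 → 310
sku=K48: rating >= 2 and price >= 184 → 263
sku=K59: rating >= 3 and stock >= 124 → 432
sku=K65: ELSE → 218
sku=K67: ELSE → 233
sku=K83: rating >= 3 and stock >= 124 → 331
sku=K84: ELSE → 26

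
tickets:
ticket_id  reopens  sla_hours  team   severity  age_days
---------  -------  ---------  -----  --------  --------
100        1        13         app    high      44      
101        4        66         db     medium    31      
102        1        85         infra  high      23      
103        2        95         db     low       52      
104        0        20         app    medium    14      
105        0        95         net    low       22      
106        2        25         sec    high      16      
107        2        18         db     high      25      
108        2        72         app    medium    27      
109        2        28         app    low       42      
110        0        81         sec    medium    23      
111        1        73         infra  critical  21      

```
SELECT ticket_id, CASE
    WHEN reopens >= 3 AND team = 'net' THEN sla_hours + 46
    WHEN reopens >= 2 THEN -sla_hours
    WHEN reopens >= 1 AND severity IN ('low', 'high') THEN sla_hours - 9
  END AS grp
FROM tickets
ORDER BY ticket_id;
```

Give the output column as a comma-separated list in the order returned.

4, -66, 76, -95, NULL, NULL, -25, -18, -72, -28, NULL, NULL

ticket_id=100: reopens >= 1 AND severity IN ('low', 'high') → 4
ticket_id=101: reopens >= 2 → -66
ticket_id=102: reopens >= 1 AND severity IN ('low', 'high') → 76
ticket_id=103: reopens >= 2 → -95
ticket_id=104: (no match → NULL) → NULL
ticket_id=105: (no match → NULL) → NULL
ticket_id=106: reopens >= 2 → -25
ticket_id=107: reopens >= 2 → -18
ticket_id=108: reopens >= 2 → -72
ticket_id=109: reopens >= 2 → -28
ticket_id=110: (no match → NULL) → NULL
ticket_id=111: (no match → NULL) → NULL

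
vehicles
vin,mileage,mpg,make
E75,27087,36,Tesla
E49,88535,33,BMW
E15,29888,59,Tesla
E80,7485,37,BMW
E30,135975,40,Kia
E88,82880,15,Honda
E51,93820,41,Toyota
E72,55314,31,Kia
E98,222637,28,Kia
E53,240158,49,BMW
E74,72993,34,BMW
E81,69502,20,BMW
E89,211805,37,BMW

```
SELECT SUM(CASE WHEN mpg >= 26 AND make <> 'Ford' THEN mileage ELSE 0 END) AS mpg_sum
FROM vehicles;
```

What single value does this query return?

1185697

vin=E75: ✓ → 27087
vin=E49: ✓ → 88535
vin=E15: ✓ → 29888
vin=E80: ✓ → 7485
vin=E30: ✓ → 135975
vin=E88: ✗
vin=E51: ✓ → 93820
vin=E72: ✓ → 55314
vin=E98: ✓ → 222637
vin=E53: ✓ → 240158
vin=E74: ✓ → 72993
vin=E81: ✗
vin=E89: ✓ → 211805
mpg_sum = 27087 + 88535 + 29888 + 7485 + 135975 + 93820 + 55314 + 222637 + 240158 + 72993 + 211805 = 1185697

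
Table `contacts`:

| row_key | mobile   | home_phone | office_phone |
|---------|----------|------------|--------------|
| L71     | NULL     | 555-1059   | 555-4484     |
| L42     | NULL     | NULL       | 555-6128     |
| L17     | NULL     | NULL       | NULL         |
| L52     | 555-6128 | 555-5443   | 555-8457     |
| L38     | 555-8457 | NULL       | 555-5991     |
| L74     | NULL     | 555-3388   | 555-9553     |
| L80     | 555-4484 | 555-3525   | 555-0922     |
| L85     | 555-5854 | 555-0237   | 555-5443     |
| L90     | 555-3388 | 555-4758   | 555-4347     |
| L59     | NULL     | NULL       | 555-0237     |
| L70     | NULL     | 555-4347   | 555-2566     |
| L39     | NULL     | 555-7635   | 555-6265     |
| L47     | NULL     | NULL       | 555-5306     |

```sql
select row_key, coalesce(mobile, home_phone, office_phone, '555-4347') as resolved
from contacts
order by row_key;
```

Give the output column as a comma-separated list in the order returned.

555-4347, 555-8457, 555-7635, 555-6128, 555-5306, 555-6128, 555-0237, 555-4347, 555-1059, 555-3388, 555-4484, 555-5854, 555-3388

row_key=L17: mobile=NULL, home_phone=NULL, office_phone=NULL, → literal 555-4347 → 555-4347
row_key=L38: mobile=555-8457 → 555-8457
row_key=L39: mobile=NULL, home_phone=555-7635 → 555-7635
row_key=L42: mobile=NULL, home_phone=NULL, office_phone=555-6128 → 555-6128
row_key=L47: mobile=NULL, home_phone=NULL, office_phone=555-5306 → 555-5306
row_key=L52: mobile=555-6128 → 555-6128
row_key=L59: mobile=NULL, home_phone=NULL, office_phone=555-0237 → 555-0237
row_key=L70: mobile=NULL, home_phone=555-4347 → 555-4347
row_key=L71: mobile=NULL, home_phone=555-1059 → 555-1059
row_key=L74: mobile=NULL, home_phone=555-3388 → 555-3388
row_key=L80: mobile=555-4484 → 555-4484
row_key=L85: mobile=555-5854 → 555-5854
row_key=L90: mobile=555-3388 → 555-3388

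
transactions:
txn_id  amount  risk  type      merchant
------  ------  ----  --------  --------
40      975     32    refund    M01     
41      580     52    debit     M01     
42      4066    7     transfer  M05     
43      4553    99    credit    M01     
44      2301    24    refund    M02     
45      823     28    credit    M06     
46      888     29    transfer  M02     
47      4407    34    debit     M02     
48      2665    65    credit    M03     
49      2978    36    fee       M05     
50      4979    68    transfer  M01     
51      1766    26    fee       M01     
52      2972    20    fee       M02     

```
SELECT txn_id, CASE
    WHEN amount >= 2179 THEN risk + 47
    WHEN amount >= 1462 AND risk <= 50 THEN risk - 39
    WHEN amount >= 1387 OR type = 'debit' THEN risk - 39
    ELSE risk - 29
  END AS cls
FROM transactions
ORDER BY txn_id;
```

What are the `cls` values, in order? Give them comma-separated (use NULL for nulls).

3, 13, 54, 146, 71, -1, 0, 81, 112, 83, 115, -13, 67

txn_id=40: ELSE → 3
txn_id=41: amount >= 1387 OR type = 'debit' → 13
txn_id=42: amount >= 2179 → 54
txn_id=43: amount >= 2179 → 146
txn_id=44: amount >= 2179 → 71
txn_id=45: ELSE → -1
txn_id=46: ELSE → 0
txn_id=47: amount >= 2179 → 81
txn_id=48: amount >= 2179 → 112
txn_id=49: amount >= 2179 → 83
txn_id=50: amount >= 2179 → 115
txn_id=51: amount >= 1462 AND risk <= 50 → -13
txn_id=52: amount >= 2179 → 67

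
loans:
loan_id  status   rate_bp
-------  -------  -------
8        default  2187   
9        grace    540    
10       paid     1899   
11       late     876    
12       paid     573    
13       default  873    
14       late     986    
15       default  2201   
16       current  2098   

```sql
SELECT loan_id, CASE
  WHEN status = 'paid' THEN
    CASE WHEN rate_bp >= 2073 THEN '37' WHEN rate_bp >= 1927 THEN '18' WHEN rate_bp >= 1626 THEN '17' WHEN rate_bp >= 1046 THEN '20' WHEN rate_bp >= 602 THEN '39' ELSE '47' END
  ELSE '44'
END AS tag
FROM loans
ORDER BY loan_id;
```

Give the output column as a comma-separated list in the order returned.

loan_id=8: status='default' → outer ELSE → 44
loan_id=9: status='grace' → outer ELSE → 44
loan_id=10: status='paid' → inner[rate_bp >= 1626] → 17
loan_id=11: status='late' → outer ELSE → 44
loan_id=12: status='paid' → inner[ELSE] → 47
loan_id=13: status='default' → outer ELSE → 44
loan_id=14: status='late' → outer ELSE → 44
loan_id=15: status='default' → outer ELSE → 44
loan_id=16: status='current' → outer ELSE → 44

44, 44, 17, 44, 47, 44, 44, 44, 44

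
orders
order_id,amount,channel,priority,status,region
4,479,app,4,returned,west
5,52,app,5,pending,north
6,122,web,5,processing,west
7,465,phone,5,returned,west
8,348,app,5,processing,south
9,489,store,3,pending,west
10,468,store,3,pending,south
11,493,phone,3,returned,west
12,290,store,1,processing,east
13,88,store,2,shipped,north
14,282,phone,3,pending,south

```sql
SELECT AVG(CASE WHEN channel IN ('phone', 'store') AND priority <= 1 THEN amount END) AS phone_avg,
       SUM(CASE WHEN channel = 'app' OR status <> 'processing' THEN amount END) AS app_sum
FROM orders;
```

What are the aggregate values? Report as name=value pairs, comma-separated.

[phone_avg: channel IN ('phone', 'store') AND priority <= 1]
order_id=4: ✗
order_id=5: ✗
order_id=6: ✗
order_id=7: ✗
order_id=8: ✗
order_id=9: ✗
order_id=10: ✗
order_id=11: ✗
order_id=12: ✓ → 290
order_id=13: ✗
order_id=14: ✗
phone_avg = 290
—
[app_sum: channel = 'app' OR status <> 'processing']
order_id=4: ✓ → 479
order_id=5: ✓ → 52
order_id=6: ✗
order_id=7: ✓ → 465
order_id=8: ✓ → 348
order_id=9: ✓ → 489
order_id=10: ✓ → 468
order_id=11: ✓ → 493
order_id=12: ✗
order_id=13: ✓ → 88
order_id=14: ✓ → 282
app_sum = 479 + 52 + 465 + 348 + 489 + 468 + 493 + 88 + 282 = 3164

phone_avg=290, app_sum=3164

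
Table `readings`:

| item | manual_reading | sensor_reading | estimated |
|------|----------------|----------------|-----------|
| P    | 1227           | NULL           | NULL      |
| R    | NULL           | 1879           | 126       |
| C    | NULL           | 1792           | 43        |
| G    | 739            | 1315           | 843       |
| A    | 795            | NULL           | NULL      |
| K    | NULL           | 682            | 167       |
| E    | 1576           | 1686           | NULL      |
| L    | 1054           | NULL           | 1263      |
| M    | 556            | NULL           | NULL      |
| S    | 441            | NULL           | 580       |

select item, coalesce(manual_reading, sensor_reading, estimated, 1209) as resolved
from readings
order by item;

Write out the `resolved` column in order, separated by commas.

item=A: manual_reading=795 → 795
item=C: manual_reading=NULL, sensor_reading=1792 → 1792
item=E: manual_reading=1576 → 1576
item=G: manual_reading=739 → 739
item=K: manual_reading=NULL, sensor_reading=682 → 682
item=L: manual_reading=1054 → 1054
item=M: manual_reading=556 → 556
item=P: manual_reading=1227 → 1227
item=R: manual_reading=NULL, sensor_reading=1879 → 1879
item=S: manual_reading=441 → 441

795, 1792, 1576, 739, 682, 1054, 556, 1227, 1879, 441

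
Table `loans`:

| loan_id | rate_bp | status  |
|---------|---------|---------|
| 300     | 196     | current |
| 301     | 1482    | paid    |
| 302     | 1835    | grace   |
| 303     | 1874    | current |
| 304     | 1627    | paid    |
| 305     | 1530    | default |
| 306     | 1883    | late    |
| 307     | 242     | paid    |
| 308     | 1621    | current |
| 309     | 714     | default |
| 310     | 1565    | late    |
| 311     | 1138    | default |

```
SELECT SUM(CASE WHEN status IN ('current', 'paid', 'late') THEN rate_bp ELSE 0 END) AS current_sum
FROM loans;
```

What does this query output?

loan_id=300: ✓ → 196
loan_id=301: ✓ → 1482
loan_id=302: ✗
loan_id=303: ✓ → 1874
loan_id=304: ✓ → 1627
loan_id=305: ✗
loan_id=306: ✓ → 1883
loan_id=307: ✓ → 242
loan_id=308: ✓ → 1621
loan_id=309: ✗
loan_id=310: ✓ → 1565
loan_id=311: ✗
current_sum = 196 + 1482 + 1874 + 1627 + 1883 + 242 + 1621 + 1565 = 10490

10490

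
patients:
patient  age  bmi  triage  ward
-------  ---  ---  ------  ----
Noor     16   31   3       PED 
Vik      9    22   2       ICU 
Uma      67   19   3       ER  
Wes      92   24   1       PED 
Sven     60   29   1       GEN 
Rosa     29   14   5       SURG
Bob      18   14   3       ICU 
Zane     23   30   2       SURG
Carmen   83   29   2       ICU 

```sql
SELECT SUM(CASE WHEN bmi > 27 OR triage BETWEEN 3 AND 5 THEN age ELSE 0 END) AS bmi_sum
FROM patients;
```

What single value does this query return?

296

patient=Noor: ✓ → 16
patient=Vik: ✗
patient=Uma: ✓ → 67
patient=Wes: ✗
patient=Sven: ✓ → 60
patient=Rosa: ✓ → 29
patient=Bob: ✓ → 18
patient=Zane: ✓ → 23
patient=Carmen: ✓ → 83
bmi_sum = 16 + 67 + 60 + 29 + 18 + 23 + 83 = 296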